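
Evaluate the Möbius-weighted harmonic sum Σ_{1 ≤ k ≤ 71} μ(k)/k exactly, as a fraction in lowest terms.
Σ μ(k)/k = -200643437220052588790575/15941166575048541741926154

Values of μ(k) for 1 ≤ k ≤ 71: μ(1) = 1, μ(2) = -1, μ(3) = -1, μ(5) = -1, μ(6) = 1, μ(7) = -1, μ(10) = 1, μ(11) = -1, μ(13) = -1, μ(14) = 1, μ(15) = 1, μ(17) = -1, μ(19) = -1, μ(21) = 1, μ(22) = 1, μ(23) = -1, μ(26) = 1, μ(29) = -1, μ(30) = -1, μ(31) = -1, μ(33) = 1, μ(34) = 1, μ(35) = 1, μ(37) = -1, μ(38) = 1, μ(39) = 1, μ(41) = -1, μ(42) = -1, μ(43) = -1, μ(46) = 1, μ(47) = -1, μ(51) = 1, μ(53) = -1, μ(55) = 1, μ(57) = 1, μ(58) = 1, μ(59) = -1, μ(61) = -1, μ(62) = 1, μ(65) = 1, μ(66) = -1, μ(67) = -1, μ(69) = 1, μ(70) = -1, μ(71) = -1, with μ = 0 on non-squarefree integers. Summing μ(k)/k for k where μ(k) ≠ 0 gives -200643437220052588790575/15941166575048541741926154 ≈ -0.0126. (PNT ⟺ this sum → 0 as n → ∞.)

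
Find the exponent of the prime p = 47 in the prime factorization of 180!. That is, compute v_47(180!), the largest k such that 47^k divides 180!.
v_47(180!) = 3

Legendre's formula: v_p(n!) = Σ_{k ≥ 1} ⌊n / p^k⌋. For p = 47, n = 180, the terms are:
  ⌊180/47^1⌋ = ⌊180/47⌋ = 3
(the next term ⌊180/47^2⌋ = 0, terminating the sum). Summing: v_47(180!) = 3 = 3.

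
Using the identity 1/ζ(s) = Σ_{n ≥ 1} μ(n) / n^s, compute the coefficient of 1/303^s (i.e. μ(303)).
μ(303) = 1

Factor n = 303 = 3 · 101. μ(n) = 0 if any exponent ≥ 2 (not squarefree); otherwise μ(n) = (−1)^{ω(n)} where ω(n) is the number of distinct prime factors. Applying: μ(303) = 1.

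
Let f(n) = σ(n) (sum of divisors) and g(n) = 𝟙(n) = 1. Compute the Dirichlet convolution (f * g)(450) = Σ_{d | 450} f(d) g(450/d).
(σ * 𝟙)(450) = 2736

Divisors of 450: [1, 2, 3, 5, 6, 9, 10, 15, 18, 25, 30, 45, 50, 75, 90, 150, 225, 450]. For each d | 450:
  d = 1: σ(1) · 𝟙(450/1) = 1 · 1 = 1
  d = 2: σ(2) · 𝟙(450/2) = 3 · 1 = 3
  d = 3: σ(3) · 𝟙(450/3) = 4 · 1 = 4
  d = 5: σ(5) · 𝟙(450/5) = 6 · 1 = 6
  d = 6: σ(6) · 𝟙(450/6) = 12 · 1 = 12
  d = 9: σ(9) · 𝟙(450/9) = 13 · 1 = 13
  d = 10: σ(10) · 𝟙(450/10) = 18 · 1 = 18
  d = 15: σ(15) · 𝟙(450/15) = 24 · 1 = 24
  d = 18: σ(18) · 𝟙(450/18) = 39 · 1 = 39
  d = 25: σ(25) · 𝟙(450/25) = 31 · 1 = 31
  d = 30: σ(30) · 𝟙(450/30) = 72 · 1 = 72
  d = 45: σ(45) · 𝟙(450/45) = 78 · 1 = 78
  d = 50: σ(50) · 𝟙(450/50) = 93 · 1 = 93
  d = 75: σ(75) · 𝟙(450/75) = 124 · 1 = 124
  d = 90: σ(90) · 𝟙(450/90) = 234 · 1 = 234
  d = 150: σ(150) · 𝟙(450/150) = 372 · 1 = 372
  d = 225: σ(225) · 𝟙(450/225) = 403 · 1 = 403
  d = 450: σ(450) · 𝟙(450/450) = 1209 · 1 = 1209
Summing: (σ * 𝟙)(450) = 1 + 3 + 4 + 6 + 12 + 13 + 18 + 24 + 39 + 31 + 72 + 78 + 93 + 124 + 234 + 372 + 403 + 1209 = 2736.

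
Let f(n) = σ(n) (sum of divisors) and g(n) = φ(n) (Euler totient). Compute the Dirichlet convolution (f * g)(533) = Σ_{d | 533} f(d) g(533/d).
(σ * φ)(533) = 2132

Divisors of 533: [1, 13, 41, 533]. For each d | 533:
  d = 1: σ(1) · φ(533/1) = 1 · 480 = 480
  d = 13: σ(13) · φ(533/13) = 14 · 40 = 560
  d = 41: σ(41) · φ(533/41) = 42 · 12 = 504
  d = 533: σ(533) · φ(533/533) = 588 · 1 = 588
Summing: (σ * φ)(533) = 480 + 560 + 504 + 588 = 2132.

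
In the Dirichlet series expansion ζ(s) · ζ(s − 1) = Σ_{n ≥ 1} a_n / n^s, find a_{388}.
σ(388) = 686

In the product (Σ m^0/m^s)(Σ k / k^s) = Σ (Σ_{d | n} d) / n^s, the coefficient of 1/n^s is σ(n) = Σ_{d | n} d. For n = 388, divisors are [1, 2, 4, 97, 194, 388]; summing: σ(388) = 686.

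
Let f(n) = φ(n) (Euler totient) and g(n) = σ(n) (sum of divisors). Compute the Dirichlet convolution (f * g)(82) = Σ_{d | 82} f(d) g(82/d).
(φ * σ)(82) = 328

Divisors of 82: [1, 2, 41, 82]. For each d | 82:
  d = 1: φ(1) · σ(82/1) = 1 · 126 = 126
  d = 2: φ(2) · σ(82/2) = 1 · 42 = 42
  d = 41: φ(41) · σ(82/41) = 40 · 3 = 120
  d = 82: φ(82) · σ(82/82) = 40 · 1 = 40
Summing: (φ * σ)(82) = 126 + 42 + 120 + 40 = 328.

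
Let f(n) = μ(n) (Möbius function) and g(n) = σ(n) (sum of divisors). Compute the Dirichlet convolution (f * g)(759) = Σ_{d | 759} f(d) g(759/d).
(μ * σ)(759) = 759

Divisors of 759: [1, 3, 11, 23, 33, 69, 253, 759]. For each d | 759:
  d = 1: μ(1) · σ(759/1) = 1 · 1152 = 1152
  d = 3: μ(3) · σ(759/3) = -1 · 288 = -288
  d = 11: μ(11) · σ(759/11) = -1 · 96 = -96
  d = 23: μ(23) · σ(759/23) = -1 · 48 = -48
  d = 33: μ(33) · σ(759/33) = 1 · 24 = 24
  d = 69: μ(69) · σ(759/69) = 1 · 12 = 12
  d = 253: μ(253) · σ(759/253) = 1 · 4 = 4
  d = 759: μ(759) · σ(759/759) = -1 · 1 = -1
Summing: (μ * σ)(759) = 1152 + -288 + -96 + -48 + 24 + 12 + 4 + -1 = 759.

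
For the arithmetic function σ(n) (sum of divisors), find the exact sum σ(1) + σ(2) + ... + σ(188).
Σ_{n ≤ 188} σ(n) = 29110

Compute σ(n) for each 1 ≤ n ≤ 188: σ(1) = 1, σ(2) = 3, σ(3) = 4, σ(4) = 7, σ(5) = 6, σ(6) = 12, σ(7) = 8, σ(8) = 15, σ(9) = 13, σ(10) = 18, σ(11) = 12, σ(12) = 28, σ(13) = 14, σ(14) = 24, σ(15) = 24, σ(16) = 31, σ(17) = 18, σ(18) = 39, σ(19) = 20, σ(20) = 42, σ(21) = 32, σ(22) = 36, σ(23) = 24, σ(24) = 60, σ(25) = 31, σ(26) = 42, σ(27) = 40, σ(28) = 56, σ(29) = 30, σ(30) = 72, σ(31) = 32, σ(32) = 63, σ(33) = 48, σ(34) = 54, σ(35) = 48, σ(36) = 91, σ(37) = 38, σ(38) = 60, σ(39) = 56, σ(40) = 90, σ(41) = 42, σ(42) = 96, σ(43) = 44, σ(44) = 84, σ(45) = 78, σ(46) = 72, σ(47) = 48, σ(48) = 124, σ(49) = 57, σ(50) = 93, σ(51) = 72, σ(52) = 98, σ(53) = 54, σ(54) = 120, σ(55) = 72, σ(56) = 120, σ(57) = 80, σ(58) = 90, σ(59) = 60, σ(60) = 168, σ(61) = 62, σ(62) = 96, σ(63) = 104, σ(64) = 127, σ(65) = 84, σ(66) = 144, σ(67) = 68, σ(68) = 126, σ(69) = 96, σ(70) = 144, σ(71) = 72, σ(72) = 195, σ(73) = 74, σ(74) = 114, σ(75) = 124, σ(76) = 140, σ(77) = 96, σ(78) = 168, σ(79) = 80, σ(80) = 186, σ(81) = 121, σ(82) = 126, σ(83) = 84, σ(84) = 224, σ(85) = 108, σ(86) = 132, σ(87) = 120, σ(88) = 180, σ(89) = 90, σ(90) = 234, σ(91) = 112, σ(92) = 168, σ(93) = 128, σ(94) = 144, σ(95) = 120, σ(96) = 252, σ(97) = 98, σ(98) = 171, σ(99) = 156, σ(100) = 217, σ(101) = 102, σ(102) = 216, σ(103) = 104, σ(104) = 210, σ(105) = 192, σ(106) = 162, σ(107) = 108, σ(108) = 280, σ(109) = 110, σ(110) = 216, σ(111) = 152, σ(112) = 248, σ(113) = 114, σ(114) = 240, σ(115) = 144, σ(116) = 210, σ(117) = 182, σ(118) = 180, σ(119) = 144, σ(120) = 360, σ(121) = 133, σ(122) = 186, σ(123) = 168, σ(124) = 224, σ(125) = 156, σ(126) = 312, σ(127) = 128, σ(128) = 255, σ(129) = 176, σ(130) = 252, σ(131) = 132, σ(132) = 336, σ(133) = 160, σ(134) = 204, σ(135) = 240, σ(136) = 270, σ(137) = 138, σ(138) = 288, σ(139) = 140, σ(140) = 336, σ(141) = 192, σ(142) = 216, σ(143) = 168, σ(144) = 403, σ(145) = 180, σ(146) = 222, σ(147) = 228, σ(148) = 266, σ(149) = 150, σ(150) = 372, σ(151) = 152, σ(152) = 300, σ(153) = 234, σ(154) = 288, σ(155) = 192, σ(156) = 392, σ(157) = 158, σ(158) = 240, σ(159) = 216, σ(160) = 378, σ(161) = 192, σ(162) = 363, σ(163) = 164, σ(164) = 294, σ(165) = 288, σ(166) = 252, σ(167) = 168, σ(168) = 480, σ(169) = 183, σ(170) = 324, σ(171) = 260, σ(172) = 308, σ(173) = 174, σ(174) = 360, σ(175) = 248, σ(176) = 372, σ(177) = 240, σ(178) = 270, σ(179) = 180, σ(180) = 546, σ(181) = 182, σ(182) = 336, σ(183) = 248, σ(184) = 360, σ(185) = 228, σ(186) = 384, σ(187) = 216, σ(188) = 336. Summing all 188 values: 29110. (Average order: Σ_{n ≤ x} σ(n) ~ (π²/12) x². For x = 188, (π²/12)·188² ≈ 29069.27.)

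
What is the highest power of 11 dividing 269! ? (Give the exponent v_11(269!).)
v_11(269!) = 26

Legendre's formula: v_p(n!) = Σ_{k ≥ 1} ⌊n / p^k⌋. For p = 11, n = 269, the terms are:
  ⌊269/11^1⌋ = ⌊269/11⌋ = 24
  ⌊269/11^2⌋ = ⌊269/121⌋ = 2
(the next term ⌊269/11^3⌋ = 0, terminating the sum). Summing: v_11(269!) = 24 + 2 = 26.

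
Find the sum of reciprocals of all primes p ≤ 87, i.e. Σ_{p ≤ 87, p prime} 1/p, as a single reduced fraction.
Σ 1/p = 475714535349241099037539188841003/267064515689275851355624017992790

π(87) = 23, so the primes ≤ 87 are [2, 3, 5, 7, 11, 13, 17, 19, 23, 29, 31, 37, 41, 43, 47, 53, 59, 61, 67, 71, 73, 79, 83]. Summing 1/p over these primes: 475714535349241099037539188841003/267064515689275851355624017992790 ≈ 1.7813. Mertens estimate ln ln(87) + 0.2615 ≈ 1.7580.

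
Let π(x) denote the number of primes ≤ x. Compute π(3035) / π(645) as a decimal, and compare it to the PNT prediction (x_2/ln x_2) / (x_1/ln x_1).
π(3035)/π(645) = 434/117 ≈ 3.7094;  PNT prediction ≈ 3.7965.

π(645) = 117 and π(3035) = 434, so π(3035)/π(645) ≈ 3.7094. The PNT-predicted ratio is (3035/ln(3035)) / (645/ln(645)) ≈ 3.7965. The two agree to within a few percent, as expected.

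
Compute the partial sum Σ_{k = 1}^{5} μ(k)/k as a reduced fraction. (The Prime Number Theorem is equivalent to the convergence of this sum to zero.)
Σ μ(k)/k = -1/30

Values of μ(k) for 1 ≤ k ≤ 5: μ(1) = 1, μ(2) = -1, μ(3) = -1, μ(5) = -1, with μ = 0 on non-squarefree integers. Summing μ(k)/k for k where μ(k) ≠ 0 gives -1/30 ≈ -0.0333. (PNT ⟺ this sum → 0 as n → ∞.)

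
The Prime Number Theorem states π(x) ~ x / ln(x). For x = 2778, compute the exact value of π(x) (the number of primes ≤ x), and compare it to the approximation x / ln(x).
π(2778) = 404;  x/ln(x) ≈ 350.34;  relative error ≈ 13.28%.

Directly count primes up to 2778: π(2778) = 404. The PNT approximation gives 2778/ln(2778) ≈ 2778/7.92949 ≈ 350.34. Relative error (π(x) − x/ln(x)) / π(x) ≈ 13.28%; the approximation is known to undercount slightly (Li(x) is a better estimate).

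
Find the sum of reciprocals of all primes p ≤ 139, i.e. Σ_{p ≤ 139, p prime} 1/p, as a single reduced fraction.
Σ 1/p = 18825509850919239131453102166593625244431364344421618363/10014646650599190067509233131649940057366334653200433090

π(139) = 34, so the primes ≤ 139 are [2, 3, 5, 7, 11, 13, 17, 19, 23, 29, 31, 37, 41, 43, 47, 53, 59, 61, 67, 71, 73, 79, 83, 89, 97, 101, 103, 107, 109, 113, 127, 131, 137, 139]. Summing 1/p over these primes: 18825509850919239131453102166593625244431364344421618363/10014646650599190067509233131649940057366334653200433090 ≈ 1.8798. Mertens estimate ln ln(139) + 0.2615 ≈ 1.8577.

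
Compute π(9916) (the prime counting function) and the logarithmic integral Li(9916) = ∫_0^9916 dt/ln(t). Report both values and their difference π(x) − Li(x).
π(9916) = 1222;  Li(9916) ≈ 1237.01;  π(x) − Li(x) ≈ -15.01.

Direct count of primes ≤ 9916 gives π(9916) = 1222. Numerical evaluation of the logarithmic integral gives Li(9916) ≈ 1237.01. The difference π(x) − Li(x) ≈ -15.01 is typically negative for small/moderate x (Li(x) overestimates), though Littlewood's theorem shows this sign changes infinitely often.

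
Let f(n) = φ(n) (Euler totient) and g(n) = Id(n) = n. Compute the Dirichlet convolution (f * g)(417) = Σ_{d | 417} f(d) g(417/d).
(φ * Id)(417) = 1385

Divisors of 417: [1, 3, 139, 417]. For each d | 417:
  d = 1: φ(1) · Id(417/1) = 1 · 417 = 417
  d = 3: φ(3) · Id(417/3) = 2 · 139 = 278
  d = 139: φ(139) · Id(417/139) = 138 · 3 = 414
  d = 417: φ(417) · Id(417/417) = 276 · 1 = 276
Summing: (φ * Id)(417) = 417 + 278 + 414 + 276 = 1385.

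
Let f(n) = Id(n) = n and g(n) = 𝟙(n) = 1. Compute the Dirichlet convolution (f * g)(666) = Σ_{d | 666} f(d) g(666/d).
(Id * 𝟙)(666) = 1482

Divisors of 666: [1, 2, 3, 6, 9, 18, 37, 74, 111, 222, 333, 666]. For each d | 666:
  d = 1: Id(1) · 𝟙(666/1) = 1 · 1 = 1
  d = 2: Id(2) · 𝟙(666/2) = 2 · 1 = 2
  d = 3: Id(3) · 𝟙(666/3) = 3 · 1 = 3
  d = 6: Id(6) · 𝟙(666/6) = 6 · 1 = 6
  d = 9: Id(9) · 𝟙(666/9) = 9 · 1 = 9
  d = 18: Id(18) · 𝟙(666/18) = 18 · 1 = 18
  d = 37: Id(37) · 𝟙(666/37) = 37 · 1 = 37
  d = 74: Id(74) · 𝟙(666/74) = 74 · 1 = 74
  d = 111: Id(111) · 𝟙(666/111) = 111 · 1 = 111
  d = 222: Id(222) · 𝟙(666/222) = 222 · 1 = 222
  d = 333: Id(333) · 𝟙(666/333) = 333 · 1 = 333
  d = 666: Id(666) · 𝟙(666/666) = 666 · 1 = 666
Summing: (Id * 𝟙)(666) = 1 + 2 + 3 + 6 + 9 + 18 + 37 + 74 + 111 + 222 + 333 + 666 = 1482.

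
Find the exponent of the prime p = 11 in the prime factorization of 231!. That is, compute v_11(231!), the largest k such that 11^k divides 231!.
v_11(231!) = 22

Legendre's formula: v_p(n!) = Σ_{k ≥ 1} ⌊n / p^k⌋. For p = 11, n = 231, the terms are:
  ⌊231/11^1⌋ = ⌊231/11⌋ = 21
  ⌊231/11^2⌋ = ⌊231/121⌋ = 1
(the next term ⌊231/11^3⌋ = 0, terminating the sum). Summing: v_11(231!) = 21 + 1 = 22.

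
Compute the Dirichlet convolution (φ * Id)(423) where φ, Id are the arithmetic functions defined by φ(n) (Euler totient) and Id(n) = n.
(φ * Id)(423) = 1953

Divisors of 423: [1, 3, 9, 47, 141, 423]. For each d | 423:
  d = 1: φ(1) · Id(423/1) = 1 · 423 = 423
  d = 3: φ(3) · Id(423/3) = 2 · 141 = 282
  d = 9: φ(9) · Id(423/9) = 6 · 47 = 282
  d = 47: φ(47) · Id(423/47) = 46 · 9 = 414
  d = 141: φ(141) · Id(423/141) = 92 · 3 = 276
  d = 423: φ(423) · Id(423/423) = 276 · 1 = 276
Summing: (φ * Id)(423) = 423 + 282 + 282 + 414 + 276 + 276 = 1953.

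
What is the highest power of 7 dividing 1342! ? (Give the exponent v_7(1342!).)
v_7(1342!) = 221

Legendre's formula: v_p(n!) = Σ_{k ≥ 1} ⌊n / p^k⌋. For p = 7, n = 1342, the terms are:
  ⌊1342/7^1⌋ = ⌊1342/7⌋ = 191
  ⌊1342/7^2⌋ = ⌊1342/49⌋ = 27
  ⌊1342/7^3⌋ = ⌊1342/343⌋ = 3
(the next term ⌊1342/7^4⌋ = 0, terminating the sum). Summing: v_7(1342!) = 191 + 27 + 3 = 221.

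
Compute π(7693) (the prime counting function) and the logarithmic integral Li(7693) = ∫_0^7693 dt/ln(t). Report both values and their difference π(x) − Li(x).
π(7693) = 976;  Li(7693) ≈ 992.18;  π(x) − Li(x) ≈ -16.18.

Direct count of primes ≤ 7693 gives π(7693) = 976. Numerical evaluation of the logarithmic integral gives Li(7693) ≈ 992.18. The difference π(x) − Li(x) ≈ -16.18 is typically negative for small/moderate x (Li(x) overestimates), though Littlewood's theorem shows this sign changes infinitely often.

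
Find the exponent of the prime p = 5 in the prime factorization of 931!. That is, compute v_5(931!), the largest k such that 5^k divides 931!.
v_5(931!) = 231

Legendre's formula: v_p(n!) = Σ_{k ≥ 1} ⌊n / p^k⌋. For p = 5, n = 931, the terms are:
  ⌊931/5^1⌋ = ⌊931/5⌋ = 186
  ⌊931/5^2⌋ = ⌊931/25⌋ = 37
  ⌊931/5^3⌋ = ⌊931/125⌋ = 7
  ⌊931/5^4⌋ = ⌊931/625⌋ = 1
(the next term ⌊931/5^5⌋ = 0, terminating the sum). Summing: v_5(931!) = 186 + 37 + 7 + 1 = 231.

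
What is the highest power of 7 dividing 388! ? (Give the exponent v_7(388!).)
v_7(388!) = 63

Legendre's formula: v_p(n!) = Σ_{k ≥ 1} ⌊n / p^k⌋. For p = 7, n = 388, the terms are:
  ⌊388/7^1⌋ = ⌊388/7⌋ = 55
  ⌊388/7^2⌋ = ⌊388/49⌋ = 7
  ⌊388/7^3⌋ = ⌊388/343⌋ = 1
(the next term ⌊388/7^4⌋ = 0, terminating the sum). Summing: v_7(388!) = 55 + 7 + 1 = 63.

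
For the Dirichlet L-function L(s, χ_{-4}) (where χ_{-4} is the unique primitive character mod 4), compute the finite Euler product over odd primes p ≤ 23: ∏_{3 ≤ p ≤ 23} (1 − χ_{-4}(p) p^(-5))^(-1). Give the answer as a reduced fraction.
∏ = 19221914719363107239019289471588875/19296053991287416836128860852453376

The odd primes p ≤ 23 are [3, 5, 7, 11, 13, 17, 19, 23]. For each, χ(p) = 1 if p ≡ 1 mod 4, χ(p) = −1 if p ≡ 3 mod 4. Taking (1 − χ(p)/p^5)^(-1) = p^5/(p^5 − χ(p)): (1 − (-1)/3^5)^(-1) · (1 − (1)/5^5)^(-1) · (1 − (-1)/7^5)^(-1) · (1 − (-1)/11^5)^(-1) · (1 − (1)/13^5)^(-1) · (1 − (1)/17^5)^(-1) · (1 − (-1)/19^5)^(-1) · (1 − (-1)/23^5)^(-1) = 19221914719363107239019289471588875/19296053991287416836128860852453376.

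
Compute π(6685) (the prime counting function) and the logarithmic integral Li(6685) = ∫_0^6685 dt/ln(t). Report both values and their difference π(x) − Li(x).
π(6685) = 861;  Li(6685) ≈ 878.66;  π(x) − Li(x) ≈ -17.66.

Direct count of primes ≤ 6685 gives π(6685) = 861. Numerical evaluation of the logarithmic integral gives Li(6685) ≈ 878.66. The difference π(x) − Li(x) ≈ -17.66 is typically negative for small/moderate x (Li(x) overestimates), though Littlewood's theorem shows this sign changes infinitely often.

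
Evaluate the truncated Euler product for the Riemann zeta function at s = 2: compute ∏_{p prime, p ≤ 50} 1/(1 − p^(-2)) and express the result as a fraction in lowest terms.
∏ = 162139622078364740433577733/98952027459385036898304000

The primes p ≤ 50 are [2, 3, 5, 7, 11, 13, 17, 19, 23, 29, 31, 37, 41, 43, 47]. For each prime, (1 − 1/p^2)^(-1) = p^2 / (p^2 − 1). The product is (1 − 1/2^2)^(-1), (1 − 1/3^2)^(-1), (1 − 1/5^2)^(-1), (1 − 1/7^2)^(-1), (1 − 1/11^2)^(-1), (1 − 1/13^2)^(-1), (1 − 1/17^2)^(-1), (1 − 1/19^2)^(-1), (1 − 1/23^2)^(-1), (1 − 1/29^2)^(-1), (1 − 1/31^2)^(-1), (1 − 1/37^2)^(-1), (1 − 1/41^2)^(-1), (1 − 1/43^2)^(-1), (1 − 1/47^2)^(-1) = ∏ p^2 / (p^2 − 1) = 162139622078364740433577733/98952027459385036898304000.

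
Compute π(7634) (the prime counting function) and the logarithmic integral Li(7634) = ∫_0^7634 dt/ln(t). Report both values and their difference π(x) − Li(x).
π(7634) = 968;  Li(7634) ≈ 985.59;  π(x) − Li(x) ≈ -17.59.

Direct count of primes ≤ 7634 gives π(7634) = 968. Numerical evaluation of the logarithmic integral gives Li(7634) ≈ 985.59. The difference π(x) − Li(x) ≈ -17.59 is typically negative for small/moderate x (Li(x) overestimates), though Littlewood's theorem shows this sign changes infinitely often.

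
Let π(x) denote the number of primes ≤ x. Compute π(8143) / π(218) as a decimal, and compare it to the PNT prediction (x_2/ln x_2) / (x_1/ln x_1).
π(8143)/π(218) = 1022/47 ≈ 21.7447;  PNT prediction ≈ 22.3354.

π(218) = 47 and π(8143) = 1022, so π(8143)/π(218) ≈ 21.7447. The PNT-predicted ratio is (8143/ln(8143)) / (218/ln(218)) ≈ 22.3354. The two agree to within a few percent, as expected.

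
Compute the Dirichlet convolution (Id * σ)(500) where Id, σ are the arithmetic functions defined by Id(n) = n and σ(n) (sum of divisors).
(Id * σ)(500) = 9962

Divisors of 500: [1, 2, 4, 5, 10, 20, 25, 50, 100, 125, 250, 500]. For each d | 500:
  d = 1: Id(1) · σ(500/1) = 1 · 1092 = 1092
  d = 2: Id(2) · σ(500/2) = 2 · 468 = 936
  d = 4: Id(4) · σ(500/4) = 4 · 156 = 624
  d = 5: Id(5) · σ(500/5) = 5 · 217 = 1085
  d = 10: Id(10) · σ(500/10) = 10 · 93 = 930
  d = 20: Id(20) · σ(500/20) = 20 · 31 = 620
  d = 25: Id(25) · σ(500/25) = 25 · 42 = 1050
  d = 50: Id(50) · σ(500/50) = 50 · 18 = 900
  d = 100: Id(100) · σ(500/100) = 100 · 6 = 600
  d = 125: Id(125) · σ(500/125) = 125 · 7 = 875
  d = 250: Id(250) · σ(500/250) = 250 · 3 = 750
  d = 500: Id(500) · σ(500/500) = 500 · 1 = 500
Summing: (Id * σ)(500) = 1092 + 936 + 624 + 1085 + 930 + 620 + 1050 + 900 + 600 + 875 + 750 + 500 = 9962.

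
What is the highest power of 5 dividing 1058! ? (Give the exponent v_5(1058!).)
v_5(1058!) = 262

Legendre's formula: v_p(n!) = Σ_{k ≥ 1} ⌊n / p^k⌋. For p = 5, n = 1058, the terms are:
  ⌊1058/5^1⌋ = ⌊1058/5⌋ = 211
  ⌊1058/5^2⌋ = ⌊1058/25⌋ = 42
  ⌊1058/5^3⌋ = ⌊1058/125⌋ = 8
  ⌊1058/5^4⌋ = ⌊1058/625⌋ = 1
(the next term ⌊1058/5^5⌋ = 0, terminating the sum). Summing: v_5(1058!) = 211 + 42 + 8 + 1 = 262.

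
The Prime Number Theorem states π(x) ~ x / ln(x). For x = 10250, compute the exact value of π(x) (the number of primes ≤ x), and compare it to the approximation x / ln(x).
π(10250) = 1256;  x/ln(x) ≈ 1109.90;  relative error ≈ 11.63%.

Directly count primes up to 10250: π(10250) = 1256. The PNT approximation gives 10250/ln(10250) ≈ 10250/9.23503 ≈ 1109.90. Relative error (π(x) − x/ln(x)) / π(x) ≈ 11.63%; the approximation is known to undercount slightly (Li(x) is a better estimate).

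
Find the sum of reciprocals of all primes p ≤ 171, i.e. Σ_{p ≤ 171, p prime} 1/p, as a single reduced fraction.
Σ 1/p = 1840793455149223796977553240989608507934961889604586193282330007699/962947420735983927056946215901134429196419130606213075415963491270

π(171) = 39, so the primes ≤ 171 are [2, 3, 5, 7, 11, 13, 17, 19, 23, 29, 31, 37, 41, 43, 47, 53, 59, 61, 67, 71, 73, 79, 83, 89, 97, 101, 103, 107, 109, 113, 127, 131, 137, 139, 149, 151, 157, 163, 167]. Summing 1/p over these primes: 1840793455149223796977553240989608507934961889604586193282330007699/962947420735983927056946215901134429196419130606213075415963491270 ≈ 1.9116. Mertens estimate ln ln(171) + 0.2615 ≈ 1.8989.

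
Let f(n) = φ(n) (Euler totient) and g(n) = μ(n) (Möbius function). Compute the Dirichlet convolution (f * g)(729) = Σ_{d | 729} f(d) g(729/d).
(φ * μ)(729) = 324

Divisors of 729: [1, 3, 9, 27, 81, 243, 729]. For each d | 729:
  d = 1: φ(1) · μ(729/1) = 1 · 0 = 0
  d = 3: φ(3) · μ(729/3) = 2 · 0 = 0
  d = 9: φ(9) · μ(729/9) = 6 · 0 = 0
  d = 27: φ(27) · μ(729/27) = 18 · 0 = 0
  d = 81: φ(81) · μ(729/81) = 54 · 0 = 0
  d = 243: φ(243) · μ(729/243) = 162 · -1 = -162
  d = 729: φ(729) · μ(729/729) = 486 · 1 = 486
Summing: (φ * μ)(729) = 0 + 0 + 0 + 0 + 0 + -162 + 486 = 324.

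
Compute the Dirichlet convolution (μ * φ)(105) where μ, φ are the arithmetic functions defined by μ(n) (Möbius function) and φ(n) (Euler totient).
(μ * φ)(105) = 15

Divisors of 105: [1, 3, 5, 7, 15, 21, 35, 105]. For each d | 105:
  d = 1: μ(1) · φ(105/1) = 1 · 48 = 48
  d = 3: μ(3) · φ(105/3) = -1 · 24 = -24
  d = 5: μ(5) · φ(105/5) = -1 · 12 = -12
  d = 7: μ(7) · φ(105/7) = -1 · 8 = -8
  d = 15: μ(15) · φ(105/15) = 1 · 6 = 6
  d = 21: μ(21) · φ(105/21) = 1 · 4 = 4
  d = 35: μ(35) · φ(105/35) = 1 · 2 = 2
  d = 105: μ(105) · φ(105/105) = -1 · 1 = -1
Summing: (μ * φ)(105) = 48 + -24 + -12 + -8 + 6 + 4 + 2 + -1 = 15.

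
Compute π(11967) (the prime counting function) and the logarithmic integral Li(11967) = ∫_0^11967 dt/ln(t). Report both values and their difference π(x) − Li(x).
π(11967) = 1434;  Li(11967) ≈ 1457.59;  π(x) − Li(x) ≈ -23.59.

Direct count of primes ≤ 11967 gives π(11967) = 1434. Numerical evaluation of the logarithmic integral gives Li(11967) ≈ 1457.59. The difference π(x) − Li(x) ≈ -23.59 is typically negative for small/moderate x (Li(x) overestimates), though Littlewood's theorem shows this sign changes infinitely often.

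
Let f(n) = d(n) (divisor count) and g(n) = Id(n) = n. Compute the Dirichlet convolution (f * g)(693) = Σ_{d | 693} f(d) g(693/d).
(d * Id)(693) = 2106

Divisors of 693: [1, 3, 7, 9, 11, 21, 33, 63, 77, 99, 231, 693]. For each d | 693:
  d = 1: d(1) · Id(693/1) = 1 · 693 = 693
  d = 3: d(3) · Id(693/3) = 2 · 231 = 462
  d = 7: d(7) · Id(693/7) = 2 · 99 = 198
  d = 9: d(9) · Id(693/9) = 3 · 77 = 231
  d = 11: d(11) · Id(693/11) = 2 · 63 = 126
  d = 21: d(21) · Id(693/21) = 4 · 33 = 132
  d = 33: d(33) · Id(693/33) = 4 · 21 = 84
  d = 63: d(63) · Id(693/63) = 6 · 11 = 66
  d = 77: d(77) · Id(693/77) = 4 · 9 = 36
  d = 99: d(99) · Id(693/99) = 6 · 7 = 42
  d = 231: d(231) · Id(693/231) = 8 · 3 = 24
  d = 693: d(693) · Id(693/693) = 12 · 1 = 12
Summing: (d * Id)(693) = 693 + 462 + 198 + 231 + 126 + 132 + 84 + 66 + 36 + 42 + 24 + 12 = 2106.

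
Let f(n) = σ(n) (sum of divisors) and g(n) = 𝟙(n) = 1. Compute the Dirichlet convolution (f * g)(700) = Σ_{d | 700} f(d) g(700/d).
(σ * 𝟙)(700) = 3762

Divisors of 700: [1, 2, 4, 5, 7, 10, 14, 20, 25, 28, 35, 50, 70, 100, 140, 175, 350, 700]. For each d | 700:
  d = 1: σ(1) · 𝟙(700/1) = 1 · 1 = 1
  d = 2: σ(2) · 𝟙(700/2) = 3 · 1 = 3
  d = 4: σ(4) · 𝟙(700/4) = 7 · 1 = 7
  d = 5: σ(5) · 𝟙(700/5) = 6 · 1 = 6
  d = 7: σ(7) · 𝟙(700/7) = 8 · 1 = 8
  d = 10: σ(10) · 𝟙(700/10) = 18 · 1 = 18
  d = 14: σ(14) · 𝟙(700/14) = 24 · 1 = 24
  d = 20: σ(20) · 𝟙(700/20) = 42 · 1 = 42
  d = 25: σ(25) · 𝟙(700/25) = 31 · 1 = 31
  d = 28: σ(28) · 𝟙(700/28) = 56 · 1 = 56
  d = 35: σ(35) · 𝟙(700/35) = 48 · 1 = 48
  d = 50: σ(50) · 𝟙(700/50) = 93 · 1 = 93
  d = 70: σ(70) · 𝟙(700/70) = 144 · 1 = 144
  d = 100: σ(100) · 𝟙(700/100) = 217 · 1 = 217
  d = 140: σ(140) · 𝟙(700/140) = 336 · 1 = 336
  d = 175: σ(175) · 𝟙(700/175) = 248 · 1 = 248
  d = 350: σ(350) · 𝟙(700/350) = 744 · 1 = 744
  d = 700: σ(700) · 𝟙(700/700) = 1736 · 1 = 1736
Summing: (σ * 𝟙)(700) = 1 + 3 + 7 + 6 + 8 + 18 + 24 + 42 + 31 + 56 + 48 + 93 + 144 + 217 + 336 + 248 + 744 + 1736 = 3762.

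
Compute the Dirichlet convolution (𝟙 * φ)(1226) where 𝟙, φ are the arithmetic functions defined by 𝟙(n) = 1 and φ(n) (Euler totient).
(𝟙 * φ)(1226) = 1226

Divisors of 1226: [1, 2, 613, 1226]. For each d | 1226:
  d = 1: 𝟙(1) · φ(1226/1) = 1 · 612 = 612
  d = 2: 𝟙(2) · φ(1226/2) = 1 · 612 = 612
  d = 613: 𝟙(613) · φ(1226/613) = 1 · 1 = 1
  d = 1226: 𝟙(1226) · φ(1226/1226) = 1 · 1 = 1
Summing: (𝟙 * φ)(1226) = 612 + 612 + 1 + 1 = 1226.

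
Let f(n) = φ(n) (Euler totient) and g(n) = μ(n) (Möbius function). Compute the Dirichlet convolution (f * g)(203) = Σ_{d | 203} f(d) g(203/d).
(φ * μ)(203) = 135

Divisors of 203: [1, 7, 29, 203]. For each d | 203:
  d = 1: φ(1) · μ(203/1) = 1 · 1 = 1
  d = 7: φ(7) · μ(203/7) = 6 · -1 = -6
  d = 29: φ(29) · μ(203/29) = 28 · -1 = -28
  d = 203: φ(203) · μ(203/203) = 168 · 1 = 168
Summing: (φ * μ)(203) = 1 + -6 + -28 + 168 = 135.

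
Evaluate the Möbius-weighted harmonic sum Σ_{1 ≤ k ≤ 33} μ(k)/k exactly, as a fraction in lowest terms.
Σ μ(k)/k = -6504197377/200560490130

Values of μ(k) for 1 ≤ k ≤ 33: μ(1) = 1, μ(2) = -1, μ(3) = -1, μ(5) = -1, μ(6) = 1, μ(7) = -1, μ(10) = 1, μ(11) = -1, μ(13) = -1, μ(14) = 1, μ(15) = 1, μ(17) = -1, μ(19) = -1, μ(21) = 1, μ(22) = 1, μ(23) = -1, μ(26) = 1, μ(29) = -1, μ(30) = -1, μ(31) = -1, μ(33) = 1, with μ = 0 on non-squarefree integers. Summing μ(k)/k for k where μ(k) ≠ 0 gives -6504197377/200560490130 ≈ -0.0324. (PNT ⟺ this sum → 0 as n → ∞.)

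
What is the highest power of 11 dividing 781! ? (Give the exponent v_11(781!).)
v_11(781!) = 77

Legendre's formula: v_p(n!) = Σ_{k ≥ 1} ⌊n / p^k⌋. For p = 11, n = 781, the terms are:
  ⌊781/11^1⌋ = ⌊781/11⌋ = 71
  ⌊781/11^2⌋ = ⌊781/121⌋ = 6
(the next term ⌊781/11^3⌋ = 0, terminating the sum). Summing: v_11(781!) = 71 + 6 = 77.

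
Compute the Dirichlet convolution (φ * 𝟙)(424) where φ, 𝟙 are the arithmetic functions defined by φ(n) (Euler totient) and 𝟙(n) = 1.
(φ * 𝟙)(424) = 424

Divisors of 424: [1, 2, 4, 8, 53, 106, 212, 424]. For each d | 424:
  d = 1: φ(1) · 𝟙(424/1) = 1 · 1 = 1
  d = 2: φ(2) · 𝟙(424/2) = 1 · 1 = 1
  d = 4: φ(4) · 𝟙(424/4) = 2 · 1 = 2
  d = 8: φ(8) · 𝟙(424/8) = 4 · 1 = 4
  d = 53: φ(53) · 𝟙(424/53) = 52 · 1 = 52
  d = 106: φ(106) · 𝟙(424/106) = 52 · 1 = 52
  d = 212: φ(212) · 𝟙(424/212) = 104 · 1 = 104
  d = 424: φ(424) · 𝟙(424/424) = 208 · 1 = 208
Summing: (φ * 𝟙)(424) = 1 + 1 + 2 + 4 + 52 + 52 + 104 + 208 = 424.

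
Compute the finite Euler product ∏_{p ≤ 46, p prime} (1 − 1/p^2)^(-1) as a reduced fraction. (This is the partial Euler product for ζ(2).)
∏ = 1688189817927745147112851/1030750286035260801024000

The primes p ≤ 46 are [2, 3, 5, 7, 11, 13, 17, 19, 23, 29, 31, 37, 41, 43]. For each prime, (1 − 1/p^2)^(-1) = p^2 / (p^2 − 1). The product is (1 − 1/2^2)^(-1), (1 − 1/3^2)^(-1), (1 − 1/5^2)^(-1), (1 − 1/7^2)^(-1), (1 − 1/11^2)^(-1), (1 − 1/13^2)^(-1), (1 − 1/17^2)^(-1), (1 − 1/19^2)^(-1), (1 − 1/23^2)^(-1), (1 − 1/29^2)^(-1), (1 − 1/31^2)^(-1), (1 − 1/37^2)^(-1), (1 − 1/41^2)^(-1), (1 − 1/43^2)^(-1) = ∏ p^2 / (p^2 − 1) = 1688189817927745147112851/1030750286035260801024000.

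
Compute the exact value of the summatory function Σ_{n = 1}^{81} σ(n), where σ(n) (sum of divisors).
Σ_{n ≤ 81} σ(n) = 5435

Compute σ(n) for each 1 ≤ n ≤ 81: σ(1) = 1, σ(2) = 3, σ(3) = 4, σ(4) = 7, σ(5) = 6, σ(6) = 12, σ(7) = 8, σ(8) = 15, σ(9) = 13, σ(10) = 18, σ(11) = 12, σ(12) = 28, σ(13) = 14, σ(14) = 24, σ(15) = 24, σ(16) = 31, σ(17) = 18, σ(18) = 39, σ(19) = 20, σ(20) = 42, σ(21) = 32, σ(22) = 36, σ(23) = 24, σ(24) = 60, σ(25) = 31, σ(26) = 42, σ(27) = 40, σ(28) = 56, σ(29) = 30, σ(30) = 72, σ(31) = 32, σ(32) = 63, σ(33) = 48, σ(34) = 54, σ(35) = 48, σ(36) = 91, σ(37) = 38, σ(38) = 60, σ(39) = 56, σ(40) = 90, σ(41) = 42, σ(42) = 96, σ(43) = 44, σ(44) = 84, σ(45) = 78, σ(46) = 72, σ(47) = 48, σ(48) = 124, σ(49) = 57, σ(50) = 93, σ(51) = 72, σ(52) = 98, σ(53) = 54, σ(54) = 120, σ(55) = 72, σ(56) = 120, σ(57) = 80, σ(58) = 90, σ(59) = 60, σ(60) = 168, σ(61) = 62, σ(62) = 96, σ(63) = 104, σ(64) = 127, σ(65) = 84, σ(66) = 144, σ(67) = 68, σ(68) = 126, σ(69) = 96, σ(70) = 144, σ(71) = 72, σ(72) = 195, σ(73) = 74, σ(74) = 114, σ(75) = 124, σ(76) = 140, σ(77) = 96, σ(78) = 168, σ(79) = 80, σ(80) = 186, σ(81) = 121. Summing all 81 values: 5435. (Average order: Σ_{n ≤ x} σ(n) ~ (π²/12) x². For x = 81, (π²/12)·81² ≈ 5396.21.)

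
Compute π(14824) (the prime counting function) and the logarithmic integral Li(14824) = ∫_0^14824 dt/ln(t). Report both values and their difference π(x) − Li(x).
π(14824) = 1736;  Li(14824) ≈ 1758.31;  π(x) − Li(x) ≈ -22.31.

Direct count of primes ≤ 14824 gives π(14824) = 1736. Numerical evaluation of the logarithmic integral gives Li(14824) ≈ 1758.31. The difference π(x) − Li(x) ≈ -22.31 is typically negative for small/moderate x (Li(x) overestimates), though Littlewood's theorem shows this sign changes infinitely often.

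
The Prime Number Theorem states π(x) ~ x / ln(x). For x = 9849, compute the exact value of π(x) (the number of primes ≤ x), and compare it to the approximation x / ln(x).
π(9849) = 1214;  x/ln(x) ≈ 1071.11;  relative error ≈ 11.77%.

Directly count primes up to 9849: π(9849) = 1214. The PNT approximation gives 9849/ln(9849) ≈ 9849/9.19513 ≈ 1071.11. Relative error (π(x) − x/ln(x)) / π(x) ≈ 11.77%; the approximation is known to undercount slightly (Li(x) is a better estimate).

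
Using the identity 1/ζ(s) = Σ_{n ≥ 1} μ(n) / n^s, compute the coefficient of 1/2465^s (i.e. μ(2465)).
μ(2465) = -1

Factor n = 2465 = 5 · 17 · 29. μ(n) = 0 if any exponent ≥ 2 (not squarefree); otherwise μ(n) = (−1)^{ω(n)} where ω(n) is the number of distinct prime factors. Applying: μ(2465) = -1.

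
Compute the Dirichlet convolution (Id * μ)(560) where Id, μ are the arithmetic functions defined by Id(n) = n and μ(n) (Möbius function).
(Id * μ)(560) = 192

Divisors of 560: [1, 2, 4, 5, 7, 8, 10, 14, 16, 20, 28, 35, 40, 56, 70, 80, 112, 140, 280, 560]. For each d | 560:
  d = 1: Id(1) · μ(560/1) = 1 · 0 = 0
  d = 2: Id(2) · μ(560/2) = 2 · 0 = 0
  d = 4: Id(4) · μ(560/4) = 4 · 0 = 0
  d = 5: Id(5) · μ(560/5) = 5 · 0 = 0
  d = 7: Id(7) · μ(560/7) = 7 · 0 = 0
  d = 8: Id(8) · μ(560/8) = 8 · -1 = -8
  d = 10: Id(10) · μ(560/10) = 10 · 0 = 0
  d = 14: Id(14) · μ(560/14) = 14 · 0 = 0
  d = 16: Id(16) · μ(560/16) = 16 · 1 = 16
  d = 20: Id(20) · μ(560/20) = 20 · 0 = 0
  d = 28: Id(28) · μ(560/28) = 28 · 0 = 0
  d = 35: Id(35) · μ(560/35) = 35 · 0 = 0
  d = 40: Id(40) · μ(560/40) = 40 · 1 = 40
  d = 56: Id(56) · μ(560/56) = 56 · 1 = 56
  d = 70: Id(70) · μ(560/70) = 70 · 0 = 0
  d = 80: Id(80) · μ(560/80) = 80 · -1 = -80
  d = 112: Id(112) · μ(560/112) = 112 · -1 = -112
  d = 140: Id(140) · μ(560/140) = 140 · 0 = 0
  d = 280: Id(280) · μ(560/280) = 280 · -1 = -280
  d = 560: Id(560) · μ(560/560) = 560 · 1 = 560
Summing: (Id * μ)(560) = 0 + 0 + 0 + 0 + 0 + -8 + 0 + 0 + 16 + 0 + 0 + 0 + 40 + 56 + 0 + -80 + -112 + 0 + -280 + 560 = 192.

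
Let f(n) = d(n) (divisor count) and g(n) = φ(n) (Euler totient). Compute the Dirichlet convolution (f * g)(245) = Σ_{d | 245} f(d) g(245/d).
(d * φ)(245) = 342

Divisors of 245: [1, 5, 7, 35, 49, 245]. For each d | 245:
  d = 1: d(1) · φ(245/1) = 1 · 168 = 168
  d = 5: d(5) · φ(245/5) = 2 · 42 = 84
  d = 7: d(7) · φ(245/7) = 2 · 24 = 48
  d = 35: d(35) · φ(245/35) = 4 · 6 = 24
  d = 49: d(49) · φ(245/49) = 3 · 4 = 12
  d = 245: d(245) · φ(245/245) = 6 · 1 = 6
Summing: (d * φ)(245) = 168 + 84 + 48 + 24 + 12 + 6 = 342.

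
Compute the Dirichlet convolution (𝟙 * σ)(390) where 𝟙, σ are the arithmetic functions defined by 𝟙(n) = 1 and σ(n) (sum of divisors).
(𝟙 * σ)(390) = 2100

Divisors of 390: [1, 2, 3, 5, 6, 10, 13, 15, 26, 30, 39, 65, 78, 130, 195, 390]. For each d | 390:
  d = 1: 𝟙(1) · σ(390/1) = 1 · 1008 = 1008
  d = 2: 𝟙(2) · σ(390/2) = 1 · 336 = 336
  d = 3: 𝟙(3) · σ(390/3) = 1 · 252 = 252
  d = 5: 𝟙(5) · σ(390/5) = 1 · 168 = 168
  d = 6: 𝟙(6) · σ(390/6) = 1 · 84 = 84
  d = 10: 𝟙(10) · σ(390/10) = 1 · 56 = 56
  d = 13: 𝟙(13) · σ(390/13) = 1 · 72 = 72
  d = 15: 𝟙(15) · σ(390/15) = 1 · 42 = 42
  d = 26: 𝟙(26) · σ(390/26) = 1 · 24 = 24
  d = 30: 𝟙(30) · σ(390/30) = 1 · 14 = 14
  d = 39: 𝟙(39) · σ(390/39) = 1 · 18 = 18
  d = 65: 𝟙(65) · σ(390/65) = 1 · 12 = 12
  d = 78: 𝟙(78) · σ(390/78) = 1 · 6 = 6
  d = 130: 𝟙(130) · σ(390/130) = 1 · 4 = 4
  d = 195: 𝟙(195) · σ(390/195) = 1 · 3 = 3
  d = 390: 𝟙(390) · σ(390/390) = 1 · 1 = 1
Summing: (𝟙 * σ)(390) = 1008 + 336 + 252 + 168 + 84 + 56 + 72 + 42 + 24 + 14 + 18 + 12 + 6 + 4 + 3 + 1 = 2100.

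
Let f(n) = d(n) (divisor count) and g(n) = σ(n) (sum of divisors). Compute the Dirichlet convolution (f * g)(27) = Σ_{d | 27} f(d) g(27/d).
(d * σ)(27) = 82

Divisors of 27: [1, 3, 9, 27]. For each d | 27:
  d = 1: d(1) · σ(27/1) = 1 · 40 = 40
  d = 3: d(3) · σ(27/3) = 2 · 13 = 26
  d = 9: d(9) · σ(27/9) = 3 · 4 = 12
  d = 27: d(27) · σ(27/27) = 4 · 1 = 4
Summing: (d * σ)(27) = 40 + 26 + 12 + 4 = 82.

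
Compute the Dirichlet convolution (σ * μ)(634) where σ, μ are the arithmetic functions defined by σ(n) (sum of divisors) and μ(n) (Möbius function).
(σ * μ)(634) = 634

Divisors of 634: [1, 2, 317, 634]. For each d | 634:
  d = 1: σ(1) · μ(634/1) = 1 · 1 = 1
  d = 2: σ(2) · μ(634/2) = 3 · -1 = -3
  d = 317: σ(317) · μ(634/317) = 318 · -1 = -318
  d = 634: σ(634) · μ(634/634) = 954 · 1 = 954
Summing: (σ * μ)(634) = 1 + -3 + -318 + 954 = 634.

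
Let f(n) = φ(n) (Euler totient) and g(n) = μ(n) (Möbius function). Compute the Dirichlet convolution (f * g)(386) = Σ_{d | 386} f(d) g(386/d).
(φ * μ)(386) = 0

Divisors of 386: [1, 2, 193, 386]. For each d | 386:
  d = 1: φ(1) · μ(386/1) = 1 · 1 = 1
  d = 2: φ(2) · μ(386/2) = 1 · -1 = -1
  d = 193: φ(193) · μ(386/193) = 192 · -1 = -192
  d = 386: φ(386) · μ(386/386) = 192 · 1 = 192
Summing: (φ * μ)(386) = 1 + -1 + -192 + 192 = 0.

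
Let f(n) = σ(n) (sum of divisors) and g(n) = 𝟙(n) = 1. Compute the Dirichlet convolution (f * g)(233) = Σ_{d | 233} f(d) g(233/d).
(σ * 𝟙)(233) = 235

Divisors of 233: [1, 233]. For each d | 233:
  d = 1: σ(1) · 𝟙(233/1) = 1 · 1 = 1
  d = 233: σ(233) · 𝟙(233/233) = 234 · 1 = 234
Summing: (σ * 𝟙)(233) = 1 + 234 = 235.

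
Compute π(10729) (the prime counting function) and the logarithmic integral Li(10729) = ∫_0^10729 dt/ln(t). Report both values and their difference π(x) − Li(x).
π(10729) = 1308;  Li(10729) ≈ 1324.98;  π(x) − Li(x) ≈ -16.98.

Direct count of primes ≤ 10729 gives π(10729) = 1308. Numerical evaluation of the logarithmic integral gives Li(10729) ≈ 1324.98. The difference π(x) − Li(x) ≈ -16.98 is typically negative for small/moderate x (Li(x) overestimates), though Littlewood's theorem shows this sign changes infinitely often.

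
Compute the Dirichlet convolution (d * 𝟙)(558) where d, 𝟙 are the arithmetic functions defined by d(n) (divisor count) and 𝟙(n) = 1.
(d * 𝟙)(558) = 54

Divisors of 558: [1, 2, 3, 6, 9, 18, 31, 62, 93, 186, 279, 558]. For each d | 558:
  d = 1: d(1) · 𝟙(558/1) = 1 · 1 = 1
  d = 2: d(2) · 𝟙(558/2) = 2 · 1 = 2
  d = 3: d(3) · 𝟙(558/3) = 2 · 1 = 2
  d = 6: d(6) · 𝟙(558/6) = 4 · 1 = 4
  d = 9: d(9) · 𝟙(558/9) = 3 · 1 = 3
  d = 18: d(18) · 𝟙(558/18) = 6 · 1 = 6
  d = 31: d(31) · 𝟙(558/31) = 2 · 1 = 2
  d = 62: d(62) · 𝟙(558/62) = 4 · 1 = 4
  d = 93: d(93) · 𝟙(558/93) = 4 · 1 = 4
  d = 186: d(186) · 𝟙(558/186) = 8 · 1 = 8
  d = 279: d(279) · 𝟙(558/279) = 6 · 1 = 6
  d = 558: d(558) · 𝟙(558/558) = 12 · 1 = 12
Summing: (d * 𝟙)(558) = 1 + 2 + 2 + 4 + 3 + 6 + 2 + 4 + 4 + 8 + 6 + 12 = 54.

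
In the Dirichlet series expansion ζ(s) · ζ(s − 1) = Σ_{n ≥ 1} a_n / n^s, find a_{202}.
σ(202) = 306

In the product (Σ m^0/m^s)(Σ k / k^s) = Σ (Σ_{d | n} d) / n^s, the coefficient of 1/n^s is σ(n) = Σ_{d | n} d. For n = 202, divisors are [1, 2, 101, 202]; summing: σ(202) = 306.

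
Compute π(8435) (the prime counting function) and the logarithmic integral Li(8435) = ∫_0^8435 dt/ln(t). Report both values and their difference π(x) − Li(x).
π(8435) = 1055;  Li(8435) ≈ 1074.68;  π(x) − Li(x) ≈ -19.68.

Direct count of primes ≤ 8435 gives π(8435) = 1055. Numerical evaluation of the logarithmic integral gives Li(8435) ≈ 1074.68. The difference π(x) − Li(x) ≈ -19.68 is typically negative for small/moderate x (Li(x) overestimates), though Littlewood's theorem shows this sign changes infinitely often.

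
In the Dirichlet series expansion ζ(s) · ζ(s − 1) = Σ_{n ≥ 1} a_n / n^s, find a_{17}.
σ(17) = 18

In the product (Σ m^0/m^s)(Σ k / k^s) = Σ (Σ_{d | n} d) / n^s, the coefficient of 1/n^s is σ(n) = Σ_{d | n} d. For n = 17, divisors are [1, 17]; summing: σ(17) = 18.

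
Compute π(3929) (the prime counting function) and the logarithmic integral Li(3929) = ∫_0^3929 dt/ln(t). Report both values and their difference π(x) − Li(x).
π(3929) = 545;  Li(3929) ≈ 556.79;  π(x) − Li(x) ≈ -11.79.

Direct count of primes ≤ 3929 gives π(3929) = 545. Numerical evaluation of the logarithmic integral gives Li(3929) ≈ 556.79. The difference π(x) − Li(x) ≈ -11.79 is typically negative for small/moderate x (Li(x) overestimates), though Littlewood's theorem shows this sign changes infinitely often.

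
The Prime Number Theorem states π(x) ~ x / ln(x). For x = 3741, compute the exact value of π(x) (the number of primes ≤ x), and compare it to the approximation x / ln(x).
π(3741) = 522;  x/ln(x) ≈ 454.72;  relative error ≈ 12.89%.

Directly count primes up to 3741: π(3741) = 522. The PNT approximation gives 3741/ln(3741) ≈ 3741/8.22711 ≈ 454.72. Relative error (π(x) − x/ln(x)) / π(x) ≈ 12.89%; the approximation is known to undercount slightly (Li(x) is a better estimate).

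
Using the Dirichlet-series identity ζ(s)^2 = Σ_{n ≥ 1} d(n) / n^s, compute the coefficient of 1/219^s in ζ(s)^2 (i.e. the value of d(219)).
d(219) = 4

ζ(s)^2 = (Σ 1/m^s)(Σ 1/k^s). The coefficient of 1/n^s in the product is the number of ordered pairs (m, k) with mk = n, which equals d(n). For n = 219, divisors are [1, 3, 73, 219], so d(219) = 4.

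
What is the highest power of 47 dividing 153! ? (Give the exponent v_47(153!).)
v_47(153!) = 3

Legendre's formula: v_p(n!) = Σ_{k ≥ 1} ⌊n / p^k⌋. For p = 47, n = 153, the terms are:
  ⌊153/47^1⌋ = ⌊153/47⌋ = 3
(the next term ⌊153/47^2⌋ = 0, terminating the sum). Summing: v_47(153!) = 3 = 3.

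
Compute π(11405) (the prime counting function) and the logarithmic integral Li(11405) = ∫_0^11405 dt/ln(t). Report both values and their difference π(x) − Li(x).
π(11405) = 1376;  Li(11405) ≈ 1397.58;  π(x) − Li(x) ≈ -21.58.

Direct count of primes ≤ 11405 gives π(11405) = 1376. Numerical evaluation of the logarithmic integral gives Li(11405) ≈ 1397.58. The difference π(x) − Li(x) ≈ -21.58 is typically negative for small/moderate x (Li(x) overestimates), though Littlewood's theorem shows this sign changes infinitely often.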